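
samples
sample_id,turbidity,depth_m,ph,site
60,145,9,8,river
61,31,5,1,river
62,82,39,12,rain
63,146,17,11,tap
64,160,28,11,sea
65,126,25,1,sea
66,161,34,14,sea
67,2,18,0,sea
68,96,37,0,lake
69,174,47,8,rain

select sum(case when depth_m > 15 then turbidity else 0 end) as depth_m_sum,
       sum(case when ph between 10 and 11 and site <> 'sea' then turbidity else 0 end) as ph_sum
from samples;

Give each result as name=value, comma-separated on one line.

[depth_m_sum: depth_m > 15]
sample_id=60: ✗
sample_id=61: ✗
sample_id=62: ✓ → 82
sample_id=63: ✓ → 146
sample_id=64: ✓ → 160
sample_id=65: ✓ → 126
sample_id=66: ✓ → 161
sample_id=67: ✓ → 2
sample_id=68: ✓ → 96
sample_id=69: ✓ → 174
depth_m_sum = 82 + 146 + 160 + 126 + 161 + 2 + 96 + 174 = 947
—
[ph_sum: ph between 10 and 11 and site <> 'sea']
sample_id=60: ✗
sample_id=61: ✗
sample_id=62: ✗
sample_id=63: ✓ → 146
sample_id=64: ✗
sample_id=65: ✗
sample_id=66: ✗
sample_id=67: ✗
sample_id=68: ✗
sample_id=69: ✗
ph_sum = 146

depth_m_sum=947, ph_sum=146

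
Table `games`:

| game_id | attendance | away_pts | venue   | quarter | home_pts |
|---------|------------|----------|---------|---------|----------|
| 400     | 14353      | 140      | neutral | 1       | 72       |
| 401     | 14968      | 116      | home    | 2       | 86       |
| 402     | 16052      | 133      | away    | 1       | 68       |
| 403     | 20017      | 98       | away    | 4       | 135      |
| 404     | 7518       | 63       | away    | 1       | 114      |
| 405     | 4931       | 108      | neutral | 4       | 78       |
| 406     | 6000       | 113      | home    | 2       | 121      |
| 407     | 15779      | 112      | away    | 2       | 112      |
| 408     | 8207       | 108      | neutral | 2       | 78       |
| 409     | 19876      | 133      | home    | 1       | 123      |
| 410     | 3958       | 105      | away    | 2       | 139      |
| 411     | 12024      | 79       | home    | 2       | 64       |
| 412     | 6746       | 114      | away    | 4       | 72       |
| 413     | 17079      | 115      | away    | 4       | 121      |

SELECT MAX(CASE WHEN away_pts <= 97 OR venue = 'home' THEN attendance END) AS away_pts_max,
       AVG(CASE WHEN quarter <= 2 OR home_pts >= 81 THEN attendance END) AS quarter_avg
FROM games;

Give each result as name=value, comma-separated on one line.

away_pts_max=19876, quarter_avg=12985.9166666667

[away_pts_max: away_pts <= 97 OR venue = 'home']
game_id=400: ✗
game_id=401: ✓ → 14968
game_id=402: ✗
game_id=403: ✗
game_id=404: ✓ → 7518
game_id=405: ✗
game_id=406: ✓ → 6000
game_id=407: ✗
game_id=408: ✗
game_id=409: ✓ → 19876
game_id=410: ✗
game_id=411: ✓ → 12024
game_id=412: ✗
game_id=413: ✗
away_pts_max = MAX(14968, 7518, 6000, 19876, 12024) = 19876
—
[quarter_avg: quarter <= 2 OR home_pts >= 81]
game_id=400: ✓ → 14353
game_id=401: ✓ → 14968
game_id=402: ✓ → 16052
game_id=403: ✓ → 20017
game_id=404: ✓ → 7518
game_id=405: ✗
game_id=406: ✓ → 6000
game_id=407: ✓ → 15779
game_id=408: ✓ → 8207
game_id=409: ✓ → 19876
game_id=410: ✓ → 3958
game_id=411: ✓ → 12024
game_id=412: ✗
game_id=413: ✓ → 17079
quarter_avg = (14353 + 14968 + 16052 + 20017 + 7518 + 6000 + 15779 + 8207 + 19876 + 3958 + 12024 + 17079) / 12 = 12985.9166666667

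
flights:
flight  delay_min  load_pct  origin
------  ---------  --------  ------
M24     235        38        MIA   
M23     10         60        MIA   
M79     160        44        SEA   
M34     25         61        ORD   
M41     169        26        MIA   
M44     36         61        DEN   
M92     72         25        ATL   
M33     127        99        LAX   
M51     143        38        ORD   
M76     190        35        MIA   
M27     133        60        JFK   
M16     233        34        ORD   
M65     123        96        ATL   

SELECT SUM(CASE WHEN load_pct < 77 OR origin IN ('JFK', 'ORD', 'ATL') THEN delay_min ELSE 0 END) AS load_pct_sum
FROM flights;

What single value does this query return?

1529

flight=M24: ✓ → 235
flight=M23: ✓ → 10
flight=M79: ✓ → 160
flight=M34: ✓ → 25
flight=M41: ✓ → 169
flight=M44: ✓ → 36
flight=M92: ✓ → 72
flight=M33: ✗
flight=M51: ✓ → 143
flight=M76: ✓ → 190
flight=M27: ✓ → 133
flight=M16: ✓ → 233
flight=M65: ✓ → 123
load_pct_sum = 235 + 10 + 160 + 25 + 169 + 36 + 72 + 143 + 190 + 133 + 233 + 123 = 1529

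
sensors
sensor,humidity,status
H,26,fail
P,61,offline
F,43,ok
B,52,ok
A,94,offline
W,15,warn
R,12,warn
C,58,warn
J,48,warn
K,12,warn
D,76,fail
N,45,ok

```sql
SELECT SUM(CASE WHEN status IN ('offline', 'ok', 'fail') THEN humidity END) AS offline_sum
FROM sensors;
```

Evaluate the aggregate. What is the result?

sensor=H: ✓ → 26
sensor=P: ✓ → 61
sensor=F: ✓ → 43
sensor=B: ✓ → 52
sensor=A: ✓ → 94
sensor=W: ✗
sensor=R: ✗
sensor=C: ✗
sensor=J: ✗
sensor=K: ✗
sensor=D: ✓ → 76
sensor=N: ✓ → 45
offline_sum = 26 + 61 + 43 + 52 + 94 + 76 + 45 = 397

397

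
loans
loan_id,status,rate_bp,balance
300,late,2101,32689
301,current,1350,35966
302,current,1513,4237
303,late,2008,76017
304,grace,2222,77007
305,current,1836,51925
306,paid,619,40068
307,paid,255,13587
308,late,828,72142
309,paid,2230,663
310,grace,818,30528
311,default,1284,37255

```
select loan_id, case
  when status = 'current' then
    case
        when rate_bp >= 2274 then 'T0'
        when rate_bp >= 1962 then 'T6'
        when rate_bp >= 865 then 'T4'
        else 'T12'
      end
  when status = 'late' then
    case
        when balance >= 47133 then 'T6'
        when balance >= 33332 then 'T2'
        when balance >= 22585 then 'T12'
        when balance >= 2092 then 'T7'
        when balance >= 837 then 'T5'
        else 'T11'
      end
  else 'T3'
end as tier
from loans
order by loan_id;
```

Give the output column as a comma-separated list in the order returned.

loan_id=300: status='late' → inner[balance >= 22585] → T12
loan_id=301: status='current' → inner[rate_bp >= 865] → T4
loan_id=302: status='current' → inner[rate_bp >= 865] → T4
loan_id=303: status='late' → inner[balance >= 47133] → T6
loan_id=304: status='grace' → outer ELSE → T3
loan_id=305: status='current' → inner[rate_bp >= 865] → T4
loan_id=306: status='paid' → outer ELSE → T3
loan_id=307: status='paid' → outer ELSE → T3
loan_id=308: status='late' → inner[balance >= 47133] → T6
loan_id=309: status='paid' → outer ELSE → T3
loan_id=310: status='grace' → outer ELSE → T3
loan_id=311: status='default' → outer ELSE → T3

T12, T4, T4, T6, T3, T4, T3, T3, T6, T3, T3, T3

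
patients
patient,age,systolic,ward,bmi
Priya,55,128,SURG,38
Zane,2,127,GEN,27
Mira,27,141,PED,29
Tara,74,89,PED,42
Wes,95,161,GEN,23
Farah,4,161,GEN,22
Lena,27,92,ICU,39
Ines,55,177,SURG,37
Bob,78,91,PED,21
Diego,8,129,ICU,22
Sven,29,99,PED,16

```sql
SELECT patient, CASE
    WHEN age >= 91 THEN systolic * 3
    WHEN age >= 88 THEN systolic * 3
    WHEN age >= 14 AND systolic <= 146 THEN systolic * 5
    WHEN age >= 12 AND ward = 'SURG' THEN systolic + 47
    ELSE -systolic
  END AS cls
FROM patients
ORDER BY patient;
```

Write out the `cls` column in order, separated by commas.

patient=Bob: age >= 14 AND systolic <= 146 → 455
patient=Diego: ELSE → -129
patient=Farah: ELSE → -161
patient=Ines: age >= 12 AND ward = 'SURG' → 224
patient=Lena: age >= 14 AND systolic <= 146 → 460
patient=Mira: age >= 14 AND systolic <= 146 → 705
patient=Priya: age >= 14 AND systolic <= 146 → 640
patient=Sven: age >= 14 AND systolic <= 146 → 495
patient=Tara: age >= 14 AND systolic <= 146 → 445
patient=Wes: age >= 91 → 483
patient=Zane: ELSE → -127

455, -129, -161, 224, 460, 705, 640, 495, 445, 483, -127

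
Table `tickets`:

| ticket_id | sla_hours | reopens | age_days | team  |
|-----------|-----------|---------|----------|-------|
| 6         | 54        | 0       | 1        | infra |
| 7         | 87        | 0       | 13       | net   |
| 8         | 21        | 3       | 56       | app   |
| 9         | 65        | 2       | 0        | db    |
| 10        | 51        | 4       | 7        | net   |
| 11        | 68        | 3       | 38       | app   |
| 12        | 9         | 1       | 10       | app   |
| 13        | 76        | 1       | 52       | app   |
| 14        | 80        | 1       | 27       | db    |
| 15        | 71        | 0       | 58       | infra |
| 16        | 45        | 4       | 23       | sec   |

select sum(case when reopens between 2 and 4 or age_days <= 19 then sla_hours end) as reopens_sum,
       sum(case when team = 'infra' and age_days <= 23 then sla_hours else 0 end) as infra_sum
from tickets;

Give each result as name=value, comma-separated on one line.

[reopens_sum: reopens between 2 and 4 or age_days <= 19]
ticket_id=6: ✓ → 54
ticket_id=7: ✓ → 87
ticket_id=8: ✓ → 21
ticket_id=9: ✓ → 65
ticket_id=10: ✓ → 51
ticket_id=11: ✓ → 68
ticket_id=12: ✓ → 9
ticket_id=13: ✗
ticket_id=14: ✗
ticket_id=15: ✗
ticket_id=16: ✓ → 45
reopens_sum = 54 + 87 + 21 + 65 + 51 + 68 + 9 + 45 = 400
—
[infra_sum: team = 'infra' and age_days <= 23]
ticket_id=6: ✓ → 54
ticket_id=7: ✗
ticket_id=8: ✗
ticket_id=9: ✗
ticket_id=10: ✗
ticket_id=11: ✗
ticket_id=12: ✗
ticket_id=13: ✗
ticket_id=14: ✗
ticket_id=15: ✗
ticket_id=16: ✗
infra_sum = 54

reopens_sum=400, infra_sum=54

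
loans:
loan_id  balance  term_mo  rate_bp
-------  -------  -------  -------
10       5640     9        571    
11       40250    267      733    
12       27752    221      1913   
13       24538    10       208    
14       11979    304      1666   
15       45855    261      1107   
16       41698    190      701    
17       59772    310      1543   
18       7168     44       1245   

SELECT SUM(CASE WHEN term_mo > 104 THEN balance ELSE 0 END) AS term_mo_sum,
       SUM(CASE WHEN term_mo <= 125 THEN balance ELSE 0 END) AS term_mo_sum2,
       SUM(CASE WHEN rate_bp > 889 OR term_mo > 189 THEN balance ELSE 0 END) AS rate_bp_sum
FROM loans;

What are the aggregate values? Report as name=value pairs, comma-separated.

term_mo_sum=227306, term_mo_sum2=37346, rate_bp_sum=234474

[term_mo_sum: term_mo > 104]
loan_id=10: ✗
loan_id=11: ✓ → 40250
loan_id=12: ✓ → 27752
loan_id=13: ✗
loan_id=14: ✓ → 11979
loan_id=15: ✓ → 45855
loan_id=16: ✓ → 41698
loan_id=17: ✓ → 59772
loan_id=18: ✗
term_mo_sum = 40250 + 27752 + 11979 + 45855 + 41698 + 59772 = 227306
—
[term_mo_sum2: term_mo <= 125]
loan_id=10: ✓ → 5640
loan_id=11: ✗
loan_id=12: ✗
loan_id=13: ✓ → 24538
loan_id=14: ✗
loan_id=15: ✗
loan_id=16: ✗
loan_id=17: ✗
loan_id=18: ✓ → 7168
term_mo_sum2 = 5640 + 24538 + 7168 = 37346
—
[rate_bp_sum: rate_bp > 889 OR term_mo > 189]
loan_id=10: ✗
loan_id=11: ✓ → 40250
loan_id=12: ✓ → 27752
loan_id=13: ✗
loan_id=14: ✓ → 11979
loan_id=15: ✓ → 45855
loan_id=16: ✓ → 41698
loan_id=17: ✓ → 59772
loan_id=18: ✓ → 7168
rate_bp_sum = 40250 + 27752 + 11979 + 45855 + 41698 + 59772 + 7168 = 234474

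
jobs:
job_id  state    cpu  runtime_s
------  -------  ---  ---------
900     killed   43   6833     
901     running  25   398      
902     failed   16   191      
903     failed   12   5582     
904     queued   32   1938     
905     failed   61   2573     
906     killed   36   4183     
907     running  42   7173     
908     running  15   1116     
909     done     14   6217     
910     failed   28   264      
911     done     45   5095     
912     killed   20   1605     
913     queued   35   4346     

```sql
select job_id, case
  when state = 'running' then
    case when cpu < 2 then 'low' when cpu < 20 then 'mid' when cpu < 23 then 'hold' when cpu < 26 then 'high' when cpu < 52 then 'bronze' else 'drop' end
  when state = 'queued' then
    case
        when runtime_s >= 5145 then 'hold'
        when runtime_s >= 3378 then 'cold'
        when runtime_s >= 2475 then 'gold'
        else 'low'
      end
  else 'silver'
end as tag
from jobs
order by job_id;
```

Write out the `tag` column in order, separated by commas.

job_id=900: state='killed' → outer ELSE → silver
job_id=901: state='running' → inner[cpu < 26] → high
job_id=902: state='failed' → outer ELSE → silver
job_id=903: state='failed' → outer ELSE → silver
job_id=904: state='queued' → inner[ELSE] → low
job_id=905: state='failed' → outer ELSE → silver
job_id=906: state='killed' → outer ELSE → silver
job_id=907: state='running' → inner[cpu < 52] → bronze
job_id=908: state='running' → inner[cpu < 20] → mid
job_id=909: state='done' → outer ELSE → silver
job_id=910: state='failed' → outer ELSE → silver
job_id=911: state='done' → outer ELSE → silver
job_id=912: state='killed' → outer ELSE → silver
job_id=913: state='queued' → inner[runtime_s >= 3378] → cold

silver, high, silver, silver, low, silver, silver, bronze, mid, silver, silver, silver, silver, cold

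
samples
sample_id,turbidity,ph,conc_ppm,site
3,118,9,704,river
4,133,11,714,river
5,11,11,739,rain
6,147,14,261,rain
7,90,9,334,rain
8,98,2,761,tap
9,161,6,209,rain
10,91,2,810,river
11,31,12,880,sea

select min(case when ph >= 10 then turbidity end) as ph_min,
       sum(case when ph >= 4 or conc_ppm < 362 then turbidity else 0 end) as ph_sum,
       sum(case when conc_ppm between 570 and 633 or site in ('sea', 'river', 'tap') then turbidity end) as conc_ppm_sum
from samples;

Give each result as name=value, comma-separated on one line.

ph_min=11, ph_sum=691, conc_ppm_sum=471

[ph_min: ph >= 10]
sample_id=3: ✗
sample_id=4: ✓ → 133
sample_id=5: ✓ → 11
sample_id=6: ✓ → 147
sample_id=7: ✗
sample_id=8: ✗
sample_id=9: ✗
sample_id=10: ✗
sample_id=11: ✓ → 31
ph_min = MIN(133, 11, 147, 31) = 11
—
[ph_sum: ph >= 4 or conc_ppm < 362]
sample_id=3: ✓ → 118
sample_id=4: ✓ → 133
sample_id=5: ✓ → 11
sample_id=6: ✓ → 147
sample_id=7: ✓ → 90
sample_id=8: ✗
sample_id=9: ✓ → 161
sample_id=10: ✗
sample_id=11: ✓ → 31
ph_sum = 118 + 133 + 11 + 147 + 90 + 161 + 31 = 691
—
[conc_ppm_sum: conc_ppm between 570 and 633 or site in ('sea', 'river', 'tap')]
sample_id=3: ✓ → 118
sample_id=4: ✓ → 133
sample_id=5: ✗
sample_id=6: ✗
sample_id=7: ✗
sample_id=8: ✓ → 98
sample_id=9: ✗
sample_id=10: ✓ → 91
sample_id=11: ✓ → 31
conc_ppm_sum = 118 + 133 + 98 + 91 + 31 = 471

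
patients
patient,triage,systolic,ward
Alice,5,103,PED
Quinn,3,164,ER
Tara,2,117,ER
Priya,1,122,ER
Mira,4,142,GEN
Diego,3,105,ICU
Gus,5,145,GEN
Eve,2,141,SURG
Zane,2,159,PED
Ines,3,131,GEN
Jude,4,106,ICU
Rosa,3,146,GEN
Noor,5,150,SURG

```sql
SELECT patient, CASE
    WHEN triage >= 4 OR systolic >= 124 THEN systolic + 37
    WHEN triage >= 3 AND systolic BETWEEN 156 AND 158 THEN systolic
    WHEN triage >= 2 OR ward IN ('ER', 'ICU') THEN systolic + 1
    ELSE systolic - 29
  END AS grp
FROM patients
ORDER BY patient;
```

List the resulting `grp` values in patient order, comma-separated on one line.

patient=Alice: triage >= 4 OR systolic >= 124 → 140
patient=Diego: triage >= 2 OR ward IN ('ER', 'ICU') → 106
patient=Eve: triage >= 4 OR systolic >= 124 → 178
patient=Gus: triage >= 4 OR systolic >= 124 → 182
patient=Ines: triage >= 4 OR systolic >= 124 → 168
patient=Jude: triage >= 4 OR systolic >= 124 → 143
patient=Mira: triage >= 4 OR systolic >= 124 → 179
patient=Noor: triage >= 4 OR systolic >= 124 → 187
patient=Priya: triage >= 2 OR ward IN ('ER', 'ICU') → 123
patient=Quinn: triage >= 4 OR systolic >= 124 → 201
patient=Rosa: triage >= 4 OR systolic >= 124 → 183
patient=Tara: triage >= 2 OR ward IN ('ER', 'ICU') → 118
patient=Zane: triage >= 4 OR systolic >= 124 → 196

140, 106, 178, 182, 168, 143, 179, 187, 123, 201, 183, 118, 196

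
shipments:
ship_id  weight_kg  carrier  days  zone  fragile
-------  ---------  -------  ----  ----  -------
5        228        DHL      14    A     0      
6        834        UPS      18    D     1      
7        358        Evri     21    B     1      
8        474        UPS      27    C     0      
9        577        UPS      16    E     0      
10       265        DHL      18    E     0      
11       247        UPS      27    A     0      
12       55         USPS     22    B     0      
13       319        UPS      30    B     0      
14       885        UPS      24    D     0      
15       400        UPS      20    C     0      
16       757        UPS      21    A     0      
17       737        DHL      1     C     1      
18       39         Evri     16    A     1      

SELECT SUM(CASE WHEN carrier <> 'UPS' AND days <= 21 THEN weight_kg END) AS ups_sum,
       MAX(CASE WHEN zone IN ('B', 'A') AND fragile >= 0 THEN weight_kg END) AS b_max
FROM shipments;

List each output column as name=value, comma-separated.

ups_sum=1627, b_max=757

[ups_sum: carrier <> 'UPS' AND days <= 21]
ship_id=5: ✓ → 228
ship_id=6: ✗
ship_id=7: ✓ → 358
ship_id=8: ✗
ship_id=9: ✗
ship_id=10: ✓ → 265
ship_id=11: ✗
ship_id=12: ✗
ship_id=13: ✗
ship_id=14: ✗
ship_id=15: ✗
ship_id=16: ✗
ship_id=17: ✓ → 737
ship_id=18: ✓ → 39
ups_sum = 228 + 358 + 265 + 737 + 39 = 1627
—
[b_max: zone IN ('B', 'A') AND fragile >= 0]
ship_id=5: ✓ → 228
ship_id=6: ✗
ship_id=7: ✓ → 358
ship_id=8: ✗
ship_id=9: ✗
ship_id=10: ✗
ship_id=11: ✓ → 247
ship_id=12: ✓ → 55
ship_id=13: ✓ → 319
ship_id=14: ✗
ship_id=15: ✗
ship_id=16: ✓ → 757
ship_id=17: ✗
ship_id=18: ✓ → 39
b_max = MAX(228, 358, 247, 55, 319, 757, 39) = 757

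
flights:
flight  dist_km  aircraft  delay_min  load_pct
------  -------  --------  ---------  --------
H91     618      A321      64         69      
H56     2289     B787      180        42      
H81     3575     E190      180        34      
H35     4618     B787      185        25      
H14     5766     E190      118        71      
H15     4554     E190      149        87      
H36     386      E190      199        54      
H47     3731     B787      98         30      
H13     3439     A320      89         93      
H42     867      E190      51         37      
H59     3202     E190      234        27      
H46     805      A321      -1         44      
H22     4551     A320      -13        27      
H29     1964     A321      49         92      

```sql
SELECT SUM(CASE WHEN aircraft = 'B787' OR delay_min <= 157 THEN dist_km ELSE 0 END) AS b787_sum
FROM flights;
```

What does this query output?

33202

flight=H91: ✓ → 618
flight=H56: ✓ → 2289
flight=H81: ✗
flight=H35: ✓ → 4618
flight=H14: ✓ → 5766
flight=H15: ✓ → 4554
flight=H36: ✗
flight=H47: ✓ → 3731
flight=H13: ✓ → 3439
flight=H42: ✓ → 867
flight=H59: ✗
flight=H46: ✓ → 805
flight=H22: ✓ → 4551
flight=H29: ✓ → 1964
b787_sum = 618 + 2289 + 4618 + 5766 + 4554 + 3731 + 3439 + 867 + 805 + 4551 + 1964 = 33202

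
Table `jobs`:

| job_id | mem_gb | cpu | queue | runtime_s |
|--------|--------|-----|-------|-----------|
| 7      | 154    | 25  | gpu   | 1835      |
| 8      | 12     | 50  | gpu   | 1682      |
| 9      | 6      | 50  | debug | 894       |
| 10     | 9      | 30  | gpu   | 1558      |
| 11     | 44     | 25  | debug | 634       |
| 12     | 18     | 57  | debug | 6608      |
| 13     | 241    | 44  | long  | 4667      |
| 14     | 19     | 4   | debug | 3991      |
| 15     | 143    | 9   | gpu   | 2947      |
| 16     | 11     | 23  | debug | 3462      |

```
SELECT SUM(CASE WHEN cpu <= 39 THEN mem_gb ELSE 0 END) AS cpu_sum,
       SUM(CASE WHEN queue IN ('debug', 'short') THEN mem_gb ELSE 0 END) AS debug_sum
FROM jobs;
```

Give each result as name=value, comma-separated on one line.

[cpu_sum: cpu <= 39]
job_id=7: ✓ → 154
job_id=8: ✗
job_id=9: ✗
job_id=10: ✓ → 9
job_id=11: ✓ → 44
job_id=12: ✗
job_id=13: ✗
job_id=14: ✓ → 19
job_id=15: ✓ → 143
job_id=16: ✓ → 11
cpu_sum = 154 + 9 + 44 + 19 + 143 + 11 = 380
—
[debug_sum: queue IN ('debug', 'short')]
job_id=7: ✗
job_id=8: ✗
job_id=9: ✓ → 6
job_id=10: ✗
job_id=11: ✓ → 44
job_id=12: ✓ → 18
job_id=13: ✗
job_id=14: ✓ → 19
job_id=15: ✗
job_id=16: ✓ → 11
debug_sum = 6 + 44 + 18 + 19 + 11 = 98

cpu_sum=380, debug_sum=98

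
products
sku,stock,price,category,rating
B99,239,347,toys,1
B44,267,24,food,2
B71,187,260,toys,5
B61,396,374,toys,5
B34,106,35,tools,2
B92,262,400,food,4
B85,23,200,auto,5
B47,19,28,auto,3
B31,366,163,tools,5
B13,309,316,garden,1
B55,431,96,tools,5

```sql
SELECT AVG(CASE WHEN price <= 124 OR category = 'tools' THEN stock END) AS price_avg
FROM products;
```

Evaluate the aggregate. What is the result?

sku=B99: ✗
sku=B44: ✓ → 267
sku=B71: ✗
sku=B61: ✗
sku=B34: ✓ → 106
sku=B92: ✗
sku=B85: ✗
sku=B47: ✓ → 19
sku=B31: ✓ → 366
sku=B13: ✗
sku=B55: ✓ → 431
price_avg = (267 + 106 + 19 + 366 + 431) / 5 = 237.8

237.8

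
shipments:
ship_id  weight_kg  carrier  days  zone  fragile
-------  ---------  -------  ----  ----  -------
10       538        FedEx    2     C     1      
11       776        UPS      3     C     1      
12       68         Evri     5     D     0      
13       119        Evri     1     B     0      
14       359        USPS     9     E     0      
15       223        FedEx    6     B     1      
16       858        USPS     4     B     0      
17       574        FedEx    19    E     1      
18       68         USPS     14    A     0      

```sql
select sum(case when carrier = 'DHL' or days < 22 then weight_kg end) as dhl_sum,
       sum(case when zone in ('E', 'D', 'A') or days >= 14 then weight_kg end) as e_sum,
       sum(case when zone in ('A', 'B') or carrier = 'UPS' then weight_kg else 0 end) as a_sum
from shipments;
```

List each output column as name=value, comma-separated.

[dhl_sum: carrier = 'DHL' or days < 22]
ship_id=10: ✓ → 538
ship_id=11: ✓ → 776
ship_id=12: ✓ → 68
ship_id=13: ✓ → 119
ship_id=14: ✓ → 359
ship_id=15: ✓ → 223
ship_id=16: ✓ → 858
ship_id=17: ✓ → 574
ship_id=18: ✓ → 68
dhl_sum = 538 + 776 + 68 + 119 + 359 + 223 + 858 + 574 + 68 = 3583
—
[e_sum: zone in ('E', 'D', 'A') or days >= 14]
ship_id=10: ✗
ship_id=11: ✗
ship_id=12: ✓ → 68
ship_id=13: ✗
ship_id=14: ✓ → 359
ship_id=15: ✗
ship_id=16: ✗
ship_id=17: ✓ → 574
ship_id=18: ✓ → 68
e_sum = 68 + 359 + 574 + 68 = 1069
—
[a_sum: zone in ('A', 'B') or carrier = 'UPS']
ship_id=10: ✗
ship_id=11: ✓ → 776
ship_id=12: ✗
ship_id=13: ✓ → 119
ship_id=14: ✗
ship_id=15: ✓ → 223
ship_id=16: ✓ → 858
ship_id=17: ✗
ship_id=18: ✓ → 68
a_sum = 776 + 119 + 223 + 858 + 68 = 2044

dhl_sum=3583, e_sum=1069, a_sum=2044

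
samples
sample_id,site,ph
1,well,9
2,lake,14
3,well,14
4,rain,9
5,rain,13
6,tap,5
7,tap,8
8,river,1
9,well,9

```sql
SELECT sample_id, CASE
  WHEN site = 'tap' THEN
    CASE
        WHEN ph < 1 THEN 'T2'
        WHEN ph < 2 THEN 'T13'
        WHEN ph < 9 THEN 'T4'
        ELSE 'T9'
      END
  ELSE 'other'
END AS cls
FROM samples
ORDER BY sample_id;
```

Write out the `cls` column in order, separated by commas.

sample_id=1: site='well' → outer ELSE → other
sample_id=2: site='lake' → outer ELSE → other
sample_id=3: site='well' → outer ELSE → other
sample_id=4: site='rain' → outer ELSE → other
sample_id=5: site='rain' → outer ELSE → other
sample_id=6: site='tap' → inner[ph < 9] → T4
sample_id=7: site='tap' → inner[ph < 9] → T4
sample_id=8: site='river' → outer ELSE → other
sample_id=9: site='well' → outer ELSE → other

other, other, other, other, other, T4, T4, other, other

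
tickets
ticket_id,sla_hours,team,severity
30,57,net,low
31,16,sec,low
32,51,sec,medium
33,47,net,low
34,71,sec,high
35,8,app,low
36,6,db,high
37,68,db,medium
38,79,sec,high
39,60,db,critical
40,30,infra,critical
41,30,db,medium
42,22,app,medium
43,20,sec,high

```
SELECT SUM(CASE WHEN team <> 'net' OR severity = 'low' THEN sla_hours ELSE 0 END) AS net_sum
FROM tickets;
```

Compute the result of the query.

ticket_id=30: ✓ → 57
ticket_id=31: ✓ → 16
ticket_id=32: ✓ → 51
ticket_id=33: ✓ → 47
ticket_id=34: ✓ → 71
ticket_id=35: ✓ → 8
ticket_id=36: ✓ → 6
ticket_id=37: ✓ → 68
ticket_id=38: ✓ → 79
ticket_id=39: ✓ → 60
ticket_id=40: ✓ → 30
ticket_id=41: ✓ → 30
ticket_id=42: ✓ → 22
ticket_id=43: ✓ → 20
net_sum = 57 + 16 + 51 + 47 + 71 + 8 + 6 + 68 + 79 + 60 + 30 + 30 + 22 + 20 = 565

565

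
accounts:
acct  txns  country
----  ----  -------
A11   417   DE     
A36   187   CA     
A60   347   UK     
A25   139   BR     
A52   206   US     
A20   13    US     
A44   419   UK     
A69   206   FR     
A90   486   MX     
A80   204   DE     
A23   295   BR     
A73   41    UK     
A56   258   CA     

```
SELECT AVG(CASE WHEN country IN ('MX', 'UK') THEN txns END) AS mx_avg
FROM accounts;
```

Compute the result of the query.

323.25

acct=A11: ✗
acct=A36: ✗
acct=A60: ✓ → 347
acct=A25: ✗
acct=A52: ✗
acct=A20: ✗
acct=A44: ✓ → 419
acct=A69: ✗
acct=A90: ✓ → 486
acct=A80: ✗
acct=A23: ✗
acct=A73: ✓ → 41
acct=A56: ✗
mx_avg = (347 + 419 + 486 + 41) / 4 = 323.25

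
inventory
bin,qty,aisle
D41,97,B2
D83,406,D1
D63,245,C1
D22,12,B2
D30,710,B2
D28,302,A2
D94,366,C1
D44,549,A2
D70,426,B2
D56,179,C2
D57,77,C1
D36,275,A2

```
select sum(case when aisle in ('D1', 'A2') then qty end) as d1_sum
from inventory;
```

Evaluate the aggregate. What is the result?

1532

bin=D41: ✗
bin=D83: ✓ → 406
bin=D63: ✗
bin=D22: ✗
bin=D30: ✗
bin=D28: ✓ → 302
bin=D94: ✗
bin=D44: ✓ → 549
bin=D70: ✗
bin=D56: ✗
bin=D57: ✗
bin=D36: ✓ → 275
d1_sum = 406 + 302 + 549 + 275 = 1532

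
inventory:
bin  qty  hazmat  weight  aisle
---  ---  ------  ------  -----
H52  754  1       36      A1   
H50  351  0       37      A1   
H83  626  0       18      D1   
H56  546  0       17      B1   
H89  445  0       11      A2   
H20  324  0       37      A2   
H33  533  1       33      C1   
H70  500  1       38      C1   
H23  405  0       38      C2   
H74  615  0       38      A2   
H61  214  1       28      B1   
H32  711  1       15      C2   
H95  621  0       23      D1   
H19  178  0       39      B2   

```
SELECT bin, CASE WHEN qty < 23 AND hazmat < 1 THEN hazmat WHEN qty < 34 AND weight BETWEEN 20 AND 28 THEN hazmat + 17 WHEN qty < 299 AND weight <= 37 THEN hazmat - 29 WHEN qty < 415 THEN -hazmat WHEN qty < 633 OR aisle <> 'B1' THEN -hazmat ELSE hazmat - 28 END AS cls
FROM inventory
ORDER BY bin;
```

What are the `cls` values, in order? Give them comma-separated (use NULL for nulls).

0, 0, 0, -1, -1, 0, -1, 0, -28, -1, 0, 0, 0, 0

bin=H19: qty < 415 → 0
bin=H20: qty < 415 → 0
bin=H23: qty < 415 → 0
bin=H32: qty < 633 OR aisle <> 'B1' → -1
bin=H33: qty < 633 OR aisle <> 'B1' → -1
bin=H50: qty < 415 → 0
bin=H52: qty < 633 OR aisle <> 'B1' → -1
bin=H56: qty < 633 OR aisle <> 'B1' → 0
bin=H61: qty < 299 AND weight <= 37 → -28
bin=H70: qty < 633 OR aisle <> 'B1' → -1
bin=H74: qty < 633 OR aisle <> 'B1' → 0
bin=H83: qty < 633 OR aisle <> 'B1' → 0
bin=H89: qty < 633 OR aisle <> 'B1' → 0
bin=H95: qty < 633 OR aisle <> 'B1' → 0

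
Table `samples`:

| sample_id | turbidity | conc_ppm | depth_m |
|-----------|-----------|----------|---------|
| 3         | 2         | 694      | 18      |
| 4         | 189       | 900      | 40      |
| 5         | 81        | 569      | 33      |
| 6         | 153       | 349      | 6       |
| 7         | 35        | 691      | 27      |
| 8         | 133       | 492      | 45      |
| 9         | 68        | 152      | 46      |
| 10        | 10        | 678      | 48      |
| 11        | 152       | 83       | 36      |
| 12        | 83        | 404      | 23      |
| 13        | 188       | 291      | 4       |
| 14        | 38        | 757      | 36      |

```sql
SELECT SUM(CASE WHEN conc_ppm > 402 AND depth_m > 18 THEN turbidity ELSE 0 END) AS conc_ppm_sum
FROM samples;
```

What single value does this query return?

sample_id=3: ✗
sample_id=4: ✓ → 189
sample_id=5: ✓ → 81
sample_id=6: ✗
sample_id=7: ✓ → 35
sample_id=8: ✓ → 133
sample_id=9: ✗
sample_id=10: ✓ → 10
sample_id=11: ✗
sample_id=12: ✓ → 83
sample_id=13: ✗
sample_id=14: ✓ → 38
conc_ppm_sum = 189 + 81 + 35 + 133 + 10 + 83 + 38 = 569

569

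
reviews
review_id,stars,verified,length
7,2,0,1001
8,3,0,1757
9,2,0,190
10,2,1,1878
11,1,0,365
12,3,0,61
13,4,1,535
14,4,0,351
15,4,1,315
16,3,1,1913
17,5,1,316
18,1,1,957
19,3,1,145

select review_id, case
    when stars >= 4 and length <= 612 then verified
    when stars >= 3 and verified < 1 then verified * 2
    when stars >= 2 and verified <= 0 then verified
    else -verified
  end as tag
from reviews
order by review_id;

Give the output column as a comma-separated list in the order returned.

0, 0, 0, -1, 0, 0, 1, 0, 1, -1, 1, -1, -1

review_id=7: stars >= 2 and verified <= 0 → 0
review_id=8: stars >= 3 and verified < 1 → 0
review_id=9: stars >= 2 and verified <= 0 → 0
review_id=10: ELSE → -1
review_id=11: ELSE → 0
review_id=12: stars >= 3 and verified < 1 → 0
review_id=13: stars >= 4 and length <= 612 → 1
review_id=14: stars >= 4 and length <= 612 → 0
review_id=15: stars >= 4 and length <= 612 → 1
review_id=16: ELSE → -1
review_id=17: stars >= 4 and length <= 612 → 1
review_id=18: ELSE → -1
review_id=19: ELSE → -1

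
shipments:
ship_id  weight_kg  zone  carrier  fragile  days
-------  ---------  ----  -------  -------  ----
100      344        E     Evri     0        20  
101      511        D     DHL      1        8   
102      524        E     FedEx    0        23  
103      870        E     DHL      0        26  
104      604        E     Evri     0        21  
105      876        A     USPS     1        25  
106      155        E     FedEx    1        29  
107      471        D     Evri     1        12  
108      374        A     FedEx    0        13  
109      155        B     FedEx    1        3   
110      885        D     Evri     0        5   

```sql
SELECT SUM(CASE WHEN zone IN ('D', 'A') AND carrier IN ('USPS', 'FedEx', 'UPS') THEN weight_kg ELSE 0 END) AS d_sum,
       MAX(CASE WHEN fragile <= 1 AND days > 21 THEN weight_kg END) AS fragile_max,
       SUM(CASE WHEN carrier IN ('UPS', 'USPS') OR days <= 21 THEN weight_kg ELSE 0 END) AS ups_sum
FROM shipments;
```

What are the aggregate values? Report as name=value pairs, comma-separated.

d_sum=1250, fragile_max=876, ups_sum=4220

[d_sum: zone IN ('D', 'A') AND carrier IN ('USPS', 'FedEx', 'UPS')]
ship_id=100: ✗
ship_id=101: ✗
ship_id=102: ✗
ship_id=103: ✗
ship_id=104: ✗
ship_id=105: ✓ → 876
ship_id=106: ✗
ship_id=107: ✗
ship_id=108: ✓ → 374
ship_id=109: ✗
ship_id=110: ✗
d_sum = 876 + 374 = 1250
—
[fragile_max: fragile <= 1 AND days > 21]
ship_id=100: ✗
ship_id=101: ✗
ship_id=102: ✓ → 524
ship_id=103: ✓ → 870
ship_id=104: ✗
ship_id=105: ✓ → 876
ship_id=106: ✓ → 155
ship_id=107: ✗
ship_id=108: ✗
ship_id=109: ✗
ship_id=110: ✗
fragile_max = MAX(524, 870, 876, 155) = 876
—
[ups_sum: carrier IN ('UPS', 'USPS') OR days <= 21]
ship_id=100: ✓ → 344
ship_id=101: ✓ → 511
ship_id=102: ✗
ship_id=103: ✗
ship_id=104: ✓ → 604
ship_id=105: ✓ → 876
ship_id=106: ✗
ship_id=107: ✓ → 471
ship_id=108: ✓ → 374
ship_id=109: ✓ → 155
ship_id=110: ✓ → 885
ups_sum = 344 + 511 + 604 + 876 + 471 + 374 + 155 + 885 = 4220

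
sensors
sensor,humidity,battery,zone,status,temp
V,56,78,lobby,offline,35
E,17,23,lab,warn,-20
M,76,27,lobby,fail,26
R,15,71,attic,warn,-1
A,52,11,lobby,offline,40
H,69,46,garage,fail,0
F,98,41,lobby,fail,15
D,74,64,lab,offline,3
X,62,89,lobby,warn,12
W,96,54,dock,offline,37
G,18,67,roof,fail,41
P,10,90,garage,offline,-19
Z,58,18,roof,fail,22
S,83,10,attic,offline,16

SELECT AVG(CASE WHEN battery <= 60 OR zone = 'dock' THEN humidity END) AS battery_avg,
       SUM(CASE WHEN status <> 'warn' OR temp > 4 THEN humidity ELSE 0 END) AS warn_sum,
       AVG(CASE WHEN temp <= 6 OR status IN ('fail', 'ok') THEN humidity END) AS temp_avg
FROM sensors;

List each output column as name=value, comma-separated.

[battery_avg: battery <= 60 OR zone = 'dock']
sensor=V: ✗
sensor=E: ✓ → 17
sensor=M: ✓ → 76
sensor=R: ✗
sensor=A: ✓ → 52
sensor=H: ✓ → 69
sensor=F: ✓ → 98
sensor=D: ✗
sensor=X: ✗
sensor=W: ✓ → 96
sensor=G: ✗
sensor=P: ✗
sensor=Z: ✓ → 58
sensor=S: ✓ → 83
battery_avg = (17 + 76 + 52 + 69 + 98 + 96 + 58 + 83) / 8 = 68.625
—
[warn_sum: status <> 'warn' OR temp > 4]
sensor=V: ✓ → 56
sensor=E: ✗
sensor=M: ✓ → 76
sensor=R: ✗
sensor=A: ✓ → 52
sensor=H: ✓ → 69
sensor=F: ✓ → 98
sensor=D: ✓ → 74
sensor=X: ✓ → 62
sensor=W: ✓ → 96
sensor=G: ✓ → 18
sensor=P: ✓ → 10
sensor=Z: ✓ → 58
sensor=S: ✓ → 83
warn_sum = 56 + 76 + 52 + 69 + 98 + 74 + 62 + 96 + 18 + 10 + 58 + 83 = 752
—
[temp_avg: temp <= 6 OR status IN ('fail', 'ok')]
sensor=V: ✗
sensor=E: ✓ → 17
sensor=M: ✓ → 76
sensor=R: ✓ → 15
sensor=A: ✗
sensor=H: ✓ → 69
sensor=F: ✓ → 98
sensor=D: ✓ → 74
sensor=X: ✗
sensor=W: ✗
sensor=G: ✓ → 18
sensor=P: ✓ → 10
sensor=Z: ✓ → 58
sensor=S: ✗
temp_avg = (17 + 76 + 15 + 69 + 98 + 74 + 18 + 10 + 58) / 9 = 48.3333333333

battery_avg=68.625, warn_sum=752, temp_avg=48.3333333333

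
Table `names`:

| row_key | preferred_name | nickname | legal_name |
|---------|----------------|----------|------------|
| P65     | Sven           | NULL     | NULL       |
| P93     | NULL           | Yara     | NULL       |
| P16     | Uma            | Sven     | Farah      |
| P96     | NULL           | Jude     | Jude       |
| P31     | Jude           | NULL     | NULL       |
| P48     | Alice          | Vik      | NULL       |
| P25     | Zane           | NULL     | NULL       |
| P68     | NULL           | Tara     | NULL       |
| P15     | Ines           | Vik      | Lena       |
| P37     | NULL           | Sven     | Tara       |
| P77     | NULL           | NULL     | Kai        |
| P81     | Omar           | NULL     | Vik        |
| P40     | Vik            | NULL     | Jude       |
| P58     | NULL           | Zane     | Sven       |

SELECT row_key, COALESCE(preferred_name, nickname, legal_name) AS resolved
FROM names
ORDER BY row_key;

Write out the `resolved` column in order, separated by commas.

Ines, Uma, Zane, Jude, Sven, Vik, Alice, Zane, Sven, Tara, Kai, Omar, Yara, Jude

row_key=P15: preferred_name=Ines → Ines
row_key=P16: preferred_name=Uma → Uma
row_key=P25: preferred_name=Zane → Zane
row_key=P31: preferred_name=Jude → Jude
row_key=P37: preferred_name=NULL, nickname=Sven → Sven
row_key=P40: preferred_name=Vik → Vik
row_key=P48: preferred_name=Alice → Alice
row_key=P58: preferred_name=NULL, nickname=Zane → Zane
row_key=P65: preferred_name=Sven → Sven
row_key=P68: preferred_name=NULL, nickname=Tara → Tara
row_key=P77: preferred_name=NULL, nickname=NULL, legal_name=Kai → Kai
row_key=P81: preferred_name=Omar → Omar
row_key=P93: preferred_name=NULL, nickname=Yara → Yara
row_key=P96: preferred_name=NULL, nickname=Jude → Jude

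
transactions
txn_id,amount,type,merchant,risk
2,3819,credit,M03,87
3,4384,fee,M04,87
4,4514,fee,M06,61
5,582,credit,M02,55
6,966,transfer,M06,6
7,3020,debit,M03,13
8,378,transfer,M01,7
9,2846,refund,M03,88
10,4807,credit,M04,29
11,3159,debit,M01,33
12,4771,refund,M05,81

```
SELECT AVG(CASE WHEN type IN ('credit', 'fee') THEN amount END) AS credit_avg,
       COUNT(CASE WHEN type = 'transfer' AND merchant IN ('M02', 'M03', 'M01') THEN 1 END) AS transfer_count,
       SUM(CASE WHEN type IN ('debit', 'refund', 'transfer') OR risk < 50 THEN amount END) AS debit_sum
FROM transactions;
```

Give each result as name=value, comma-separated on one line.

[credit_avg: type IN ('credit', 'fee')]
txn_id=2: ✓ → 3819
txn_id=3: ✓ → 4384
txn_id=4: ✓ → 4514
txn_id=5: ✓ → 582
txn_id=6: ✗
txn_id=7: ✗
txn_id=8: ✗
txn_id=9: ✗
txn_id=10: ✓ → 4807
txn_id=11: ✗
txn_id=12: ✗
credit_avg = (3819 + 4384 + 4514 + 582 + 4807) / 5 = 3621.2
—
[transfer_count: type = 'transfer' AND merchant IN ('M02', 'M03', 'M01')]
txn_id=2: ✗
txn_id=3: ✗
txn_id=4: ✗
txn_id=5: ✗
txn_id=6: ✗
txn_id=7: ✗
txn_id=8: ✓ → 1
txn_id=9: ✗
txn_id=10: ✗
txn_id=11: ✗
txn_id=12: ✗
transfer_count = COUNT(1) = 1
—
[debit_sum: type IN ('debit', 'refund', 'transfer') OR risk < 50]
txn_id=2: ✗
txn_id=3: ✗
txn_id=4: ✗
txn_id=5: ✗
txn_id=6: ✓ → 966
txn_id=7: ✓ → 3020
txn_id=8: ✓ → 378
txn_id=9: ✓ → 2846
txn_id=10: ✓ → 4807
txn_id=11: ✓ → 3159
txn_id=12: ✓ → 4771
debit_sum = 966 + 3020 + 378 + 2846 + 4807 + 3159 + 4771 = 19947

credit_avg=3621.2, transfer_count=1, debit_sum=19947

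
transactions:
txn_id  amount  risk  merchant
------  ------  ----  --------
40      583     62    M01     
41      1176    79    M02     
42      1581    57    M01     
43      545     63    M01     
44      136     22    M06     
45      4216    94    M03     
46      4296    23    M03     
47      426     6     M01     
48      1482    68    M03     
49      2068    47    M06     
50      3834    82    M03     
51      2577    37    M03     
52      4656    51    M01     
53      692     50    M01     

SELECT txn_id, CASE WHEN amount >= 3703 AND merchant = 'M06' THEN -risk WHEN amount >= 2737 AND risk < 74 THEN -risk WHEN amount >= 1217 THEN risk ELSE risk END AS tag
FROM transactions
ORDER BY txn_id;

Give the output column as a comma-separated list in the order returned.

62, 79, 57, 63, 22, 94, -23, 6, 68, 47, 82, 37, -51, 50

txn_id=40: ELSE → 62
txn_id=41: ELSE → 79
txn_id=42: amount >= 1217 → 57
txn_id=43: ELSE → 63
txn_id=44: ELSE → 22
txn_id=45: amount >= 1217 → 94
txn_id=46: amount >= 2737 AND risk < 74 → -23
txn_id=47: ELSE → 6
txn_id=48: amount >= 1217 → 68
txn_id=49: amount >= 1217 → 47
txn_id=50: amount >= 1217 → 82
txn_id=51: amount >= 1217 → 37
txn_id=52: amount >= 2737 AND risk < 74 → -51
txn_id=53: ELSE → 50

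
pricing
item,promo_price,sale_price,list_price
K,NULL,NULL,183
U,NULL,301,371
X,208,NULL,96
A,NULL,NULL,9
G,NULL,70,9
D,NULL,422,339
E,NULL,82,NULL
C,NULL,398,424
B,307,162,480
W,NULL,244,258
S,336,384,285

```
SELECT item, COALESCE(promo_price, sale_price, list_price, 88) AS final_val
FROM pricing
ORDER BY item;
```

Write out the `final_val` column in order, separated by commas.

9, 307, 398, 422, 82, 70, 183, 336, 301, 244, 208

item=A: promo_price=NULL, sale_price=NULL, list_price=9 → 9
item=B: promo_price=307 → 307
item=C: promo_price=NULL, sale_price=398 → 398
item=D: promo_price=NULL, sale_price=422 → 422
item=E: promo_price=NULL, sale_price=82 → 82
item=G: promo_price=NULL, sale_price=70 → 70
item=K: promo_price=NULL, sale_price=NULL, list_price=183 → 183
item=S: promo_price=336 → 336
item=U: promo_price=NULL, sale_price=301 → 301
item=W: promo_price=NULL, sale_price=244 → 244
item=X: promo_price=208 → 208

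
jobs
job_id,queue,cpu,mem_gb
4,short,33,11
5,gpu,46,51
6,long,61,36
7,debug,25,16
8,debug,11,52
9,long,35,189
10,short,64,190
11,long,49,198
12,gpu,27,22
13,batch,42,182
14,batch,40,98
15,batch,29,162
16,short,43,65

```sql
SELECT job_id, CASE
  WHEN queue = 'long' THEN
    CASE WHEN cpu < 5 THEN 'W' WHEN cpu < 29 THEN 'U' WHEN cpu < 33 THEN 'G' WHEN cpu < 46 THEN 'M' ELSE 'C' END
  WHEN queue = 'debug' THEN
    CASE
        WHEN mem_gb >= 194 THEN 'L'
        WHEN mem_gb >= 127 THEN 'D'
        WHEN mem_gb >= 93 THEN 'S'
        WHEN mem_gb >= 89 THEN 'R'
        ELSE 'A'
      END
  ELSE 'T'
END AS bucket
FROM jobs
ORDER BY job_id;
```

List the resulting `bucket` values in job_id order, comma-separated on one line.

T, T, C, A, A, M, T, C, T, T, T, T, T

job_id=4: queue='short' → outer ELSE → T
job_id=5: queue='gpu' → outer ELSE → T
job_id=6: queue='long' → inner[ELSE] → C
job_id=7: queue='debug' → inner[ELSE] → A
job_id=8: queue='debug' → inner[ELSE] → A
job_id=9: queue='long' → inner[cpu < 46] → M
job_id=10: queue='short' → outer ELSE → T
job_id=11: queue='long' → inner[ELSE] → C
job_id=12: queue='gpu' → outer ELSE → T
job_id=13: queue='batch' → outer ELSE → T
job_id=14: queue='batch' → outer ELSE → T
job_id=15: queue='batch' → outer ELSE → T
job_id=16: queue='short' → outer ELSE → T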